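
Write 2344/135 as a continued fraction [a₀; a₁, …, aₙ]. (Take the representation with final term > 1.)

2344 = 17×135 + 49
135 = 2×49 + 37
49 = 1×37 + 12
37 = 3×12 + 1
12 = 12×1 + 0  (stop)
So 2344/135 = [17; 2, 1, 3, 12].

[17; 2, 1, 3, 12]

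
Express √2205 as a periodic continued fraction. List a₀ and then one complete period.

a₀ = ⌊√2205⌋ = 46.
With m₀=0, d₀=1 and mₖ₊₁ = dₖaₖ − mₖ, dₖ₊₁ = (n − mₖ₊₁²)/dₖ, aₖ₊₁ = ⌊(a₀+mₖ₊₁)/dₖ₊₁⌋:
  k=1: m=46, d=89, a=1
  k=2: m=43, d=4, a=22
  k=3: m=45, d=45, a=2
  k=4: m=45, d=4, a=22
  k=5: m=43, d=89, a=1
  k=6: m=46, d=1, a=92
d=1 and a=2a₀=92 at k=6, so the next step gives (m, d) = (46, 89) again — its k=1 value — and the period has length 6.

[46; 1, 22, 2, 22, 1, 92]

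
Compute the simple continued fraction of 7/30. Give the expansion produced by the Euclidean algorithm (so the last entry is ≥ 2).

[0; 4, 3, 2]

7 = 0×30 + 7
30 = 4×7 + 2
7 = 3×2 + 1
2 = 2×1 + 0  (stop)
So 7/30 = [0; 4, 3, 2].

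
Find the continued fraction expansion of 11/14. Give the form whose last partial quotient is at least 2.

11 = 0×14 + 11
14 = 1×11 + 3
11 = 3×3 + 2
3 = 1×2 + 1
2 = 2×1 + 0  (stop)
So 11/14 = [0; 1, 3, 1, 2].

[0; 1, 3, 1, 2]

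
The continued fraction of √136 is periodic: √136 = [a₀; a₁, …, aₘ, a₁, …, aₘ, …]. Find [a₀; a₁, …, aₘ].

[11; 1, 1, 1, 22]

a₀ = ⌊√136⌋ = 11.
With m₀=0, d₀=1 and mₖ₊₁ = dₖaₖ − mₖ, dₖ₊₁ = (n − mₖ₊₁²)/dₖ, aₖ₊₁ = ⌊(a₀+mₖ₊₁)/dₖ₊₁⌋:
  k=1: m=11, d=15, a=1
  k=2: m=4, d=8, a=1
  k=3: m=4, d=15, a=1
  k=4: m=11, d=1, a=22
d=1 and a=2a₀=22 at k=4, so the next step gives (m, d) = (11, 15) again — its k=1 value — and the period has length 4.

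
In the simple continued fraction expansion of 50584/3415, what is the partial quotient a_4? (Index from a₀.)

19

50584 = 14·3415 + 2774   →  a_0 = 14
3415 = 1·2774 + 641   →  a_1 = 1
2774 = 4·641 + 210   →  a_2 = 4
641 = 3·210 + 11   →  a_3 = 3
210 = 19·11 + 1   →  a_4 = 19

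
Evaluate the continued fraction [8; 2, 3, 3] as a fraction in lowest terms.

Using pₖ = aₖpₖ₋₁ + pₖ₋₂ and qₖ = aₖqₖ₋₁ + qₖ₋₂:
  k=0: a=8, p=8, q=1
  k=1: a=2, p=17, q=2
  k=2: a=3, p=59, q=7
  k=3: a=3, p=194, q=23

194/23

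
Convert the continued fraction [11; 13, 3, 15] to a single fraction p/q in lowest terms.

Fold from the inside: start with 15/1.
  3 + 1/15 = 46/15
  13 + 15/46 = 613/46
  11 + 46/613 = 6789/613

6789/613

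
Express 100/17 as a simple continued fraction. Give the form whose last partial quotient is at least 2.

100 = 5·17 + 15
17 = 1·15 + 2
15 = 7·2 + 1
2 = 2·1 + 0  (stop)
So 100/17 = [5; 1, 7, 2].

[5; 1, 7, 2]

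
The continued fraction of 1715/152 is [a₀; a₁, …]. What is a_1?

1715 = 11·152 + 43   →  a_0 = 11
152 = 3·43 + 23   →  a_1 = 3

3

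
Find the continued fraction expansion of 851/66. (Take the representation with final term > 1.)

851 = 12×66 + 59
66 = 1×59 + 7
59 = 8×7 + 3
7 = 2×3 + 1
3 = 3×1 + 0  (stop)
So 851/66 = [12; 1, 8, 2, 3].

[12; 1, 8, 2, 3]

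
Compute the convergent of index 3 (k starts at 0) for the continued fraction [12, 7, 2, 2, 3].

Using pₖ = aₖpₖ₋₁ + pₖ₋₂, qₖ = aₖqₖ₋₁ + qₖ₋₂ (with p₋₁=1, p₋₂=0, q₋₁=0, q₋₂=1):
  k=0: a=12, p=12, q=1
  k=1: a=7, p=85, q=7
  k=2: a=2, p=182, q=15
  k=3: a=2, p=449, q=37

449/37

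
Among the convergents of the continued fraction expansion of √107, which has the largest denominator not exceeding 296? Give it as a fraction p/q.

962/93

√107 = [10; 2, 1, 9, 1, 2, 20, …] (period length 6).
Convergents:
  p_0/q_0 = 10/1
  p_1/q_1 = 21/2
  p_2/q_2 = 31/3
  p_3/q_3 = 300/29
  p_4/q_4 = 331/32
  p_5/q_5 = 962/93
  p_6/q_6 = 19571/1892
q_5 = 93 ≤ 296 < 1892 = q_6, so the answer is 962/93.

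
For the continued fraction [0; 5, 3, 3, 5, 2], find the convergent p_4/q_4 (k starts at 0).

53/281

Using pₖ = aₖpₖ₋₁ + pₖ₋₂, qₖ = aₖqₖ₋₁ + qₖ₋₂ (with p₋₁=1, p₋₂=0, q₋₁=0, q₋₂=1):
  k=0: a=0, p=0, q=1
  k=1: a=5, p=1, q=5
  k=2: a=3, p=3, q=16
  k=3: a=3, p=10, q=53
  k=4: a=5, p=53, q=281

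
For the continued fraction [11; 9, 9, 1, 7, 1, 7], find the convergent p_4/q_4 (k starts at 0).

7988/719

Using pₖ = aₖpₖ₋₁ + pₖ₋₂, qₖ = aₖqₖ₋₁ + qₖ₋₂ (with p₋₁=1, p₋₂=0, q₋₁=0, q₋₂=1):
  k=0: a=11, p=11, q=1
  k=1: a=9, p=100, q=9
  k=2: a=9, p=911, q=82
  k=3: a=1, p=1011, q=91
  k=4: a=7, p=7988, q=719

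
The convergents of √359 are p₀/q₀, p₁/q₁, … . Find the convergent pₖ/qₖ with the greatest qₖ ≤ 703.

√359 = [18; 1, 17, 1, 36, …] (period length 4).
Convergents:
  p_0/q_0 = 18/1
  p_1/q_1 = 19/1
  p_2/q_2 = 341/18
  p_3/q_3 = 360/19
  p_4/q_4 = 13301/702
  p_5/q_5 = 13661/721
q_4 = 702 ≤ 703 < 721 = q_5, so the answer is 13301/702.

13301/702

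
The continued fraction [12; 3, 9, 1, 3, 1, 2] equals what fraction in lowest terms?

Fold from the inside: start with 2/1.
  1 + 1/2 = 3/2
  3 + 2/3 = 11/3
  1 + 3/11 = 14/11
  9 + 11/14 = 137/14
  3 + 14/137 = 425/137
  12 + 137/425 = 5237/425

5237/425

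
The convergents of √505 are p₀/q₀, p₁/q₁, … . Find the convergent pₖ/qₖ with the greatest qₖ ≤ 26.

382/17

√505 = [22; 2, 8, 2, 44, …] (period length 4).
Convergents:
  p_0/q_0 = 22/1
  p_1/q_1 = 45/2
  p_2/q_2 = 382/17
  p_3/q_3 = 809/36
q_2 = 17 ≤ 26 < 36 = q_3, so the answer is 382/17.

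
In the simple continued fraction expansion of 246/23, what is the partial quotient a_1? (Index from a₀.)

246 = 10·23 + 16   →  a_0 = 10
23 = 1·16 + 7   →  a_1 = 1

1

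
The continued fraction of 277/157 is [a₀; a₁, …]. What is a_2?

277 = 1·157 + 120   →  a_0 = 1
157 = 1·120 + 37   →  a_1 = 1
120 = 3·37 + 9   →  a_2 = 3

3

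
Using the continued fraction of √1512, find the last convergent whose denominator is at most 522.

8749/225

√1512 = [38; 1, 7, 1, 1, 1, 7, 1, 76, …] (period length 8).
Convergents:
  p_0/q_0 = 38/1
  p_1/q_1 = 39/1
  p_2/q_2 = 311/8
  p_3/q_3 = 350/9
  p_4/q_4 = 661/17
  p_5/q_5 = 1011/26
  p_6/q_6 = 7738/199
  p_7/q_7 = 8749/225
  p_8/q_8 = 672662/17299
q_7 = 225 ≤ 522 < 17299 = q_8, so the answer is 8749/225.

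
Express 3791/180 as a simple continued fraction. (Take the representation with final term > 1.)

3791 = 21×180 + 11
180 = 16×11 + 4
11 = 2×4 + 3
4 = 1×3 + 1
3 = 3×1 + 0  (stop)
So 3791/180 = [21; 16, 2, 1, 3].

[21; 16, 2, 1, 3]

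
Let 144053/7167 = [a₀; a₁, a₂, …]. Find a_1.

10

144053 = 20·7167 + 713   →  a_0 = 20
7167 = 10·713 + 37   →  a_1 = 10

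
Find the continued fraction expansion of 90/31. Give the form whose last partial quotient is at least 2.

[2; 1, 9, 3]

90 = 2·31 + 28
31 = 1·28 + 3
28 = 9·3 + 1
3 = 3·1 + 0  (stop)
So 90/31 = [2; 1, 9, 3].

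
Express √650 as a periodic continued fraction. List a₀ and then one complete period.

[25; 2, 50]

a₀ = ⌊√650⌋ = 25.
With m₀=0, d₀=1 and mₖ₊₁ = dₖaₖ − mₖ, dₖ₊₁ = (n − mₖ₊₁²)/dₖ, aₖ₊₁ = ⌊(a₀+mₖ₊₁)/dₖ₊₁⌋:
  k=1: m=25, d=25, a=2
  k=2: m=25, d=1, a=50
d=1 and a=2a₀=50 at k=2, so the next step gives (m, d) = (25, 25) again — its k=1 value — and the period has length 2.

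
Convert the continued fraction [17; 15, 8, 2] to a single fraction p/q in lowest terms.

4386/257

Fold from the inside: start with 2/1.
  8 + 1/2 = 17/2
  15 + 2/17 = 257/17
  17 + 17/257 = 4386/257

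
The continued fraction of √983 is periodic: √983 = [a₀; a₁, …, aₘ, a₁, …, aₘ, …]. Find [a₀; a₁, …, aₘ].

[31; 2, 1, 5, 31, 5, 1, 2, 62]

a₀ = ⌊√983⌋ = 31.
With m₀=0, d₀=1 and mₖ₊₁ = dₖaₖ − mₖ, dₖ₊₁ = (n − mₖ₊₁²)/dₖ, aₖ₊₁ = ⌊(a₀+mₖ₊₁)/dₖ₊₁⌋:
  k=1: m=31, d=22, a=2
  k=2: m=13, d=37, a=1
  k=3: m=24, d=11, a=5
  k=4: m=31, d=2, a=31
  k=5: m=31, d=11, a=5
  k=6: m=24, d=37, a=1
  k=7: m=13, d=22, a=2
  k=8: m=31, d=1, a=62
d=1 and a=2a₀=62 at k=8, so the next step gives (m, d) = (31, 22) again — its k=1 value — and the period has length 8.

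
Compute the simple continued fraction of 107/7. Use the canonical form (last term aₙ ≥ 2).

107 = 15·7 + 2
7 = 3·2 + 1
2 = 2·1 + 0  (stop)
So 107/7 = [15; 3, 2].

[15; 3, 2]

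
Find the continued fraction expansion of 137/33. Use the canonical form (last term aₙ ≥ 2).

[4; 6, 1, 1, 2]

137 = 4·33 + 5
33 = 6·5 + 3
5 = 1·3 + 2
3 = 1·2 + 1
2 = 2·1 + 0  (stop)
So 137/33 = [4; 6, 1, 1, 2].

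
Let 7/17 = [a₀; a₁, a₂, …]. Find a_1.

2

7 = 0·17 + 7   →  a_0 = 0
17 = 2·7 + 3   →  a_1 = 2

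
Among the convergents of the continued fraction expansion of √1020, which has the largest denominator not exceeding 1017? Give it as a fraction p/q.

√1020 = [31; 1, 14, 1, 62, …] (period length 4).
Convergents:
  p_0/q_0 = 31/1
  p_1/q_1 = 32/1
  p_2/q_2 = 479/15
  p_3/q_3 = 511/16
  p_4/q_4 = 32161/1007
  p_5/q_5 = 32672/1023
q_4 = 1007 ≤ 1017 < 1023 = q_5, so the answer is 32161/1007.

32161/1007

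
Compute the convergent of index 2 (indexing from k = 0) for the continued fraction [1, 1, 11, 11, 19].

Using pₖ = aₖpₖ₋₁ + pₖ₋₂, qₖ = aₖqₖ₋₁ + qₖ₋₂ (with p₋₁=1, p₋₂=0, q₋₁=0, q₋₂=1):
  k=0: a=1, p=1, q=1
  k=1: a=1, p=2, q=1
  k=2: a=11, p=23, q=12

23/12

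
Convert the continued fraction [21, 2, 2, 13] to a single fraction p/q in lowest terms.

1434/67

Fold from the inside: start with 13/1.
  2 + 1/13 = 27/13
  2 + 13/27 = 67/27
  21 + 27/67 = 1434/67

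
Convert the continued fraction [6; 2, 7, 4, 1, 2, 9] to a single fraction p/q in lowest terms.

Fold from the inside: start with 9/1.
  2 + 1/9 = 19/9
  1 + 9/19 = 28/19
  4 + 19/28 = 131/28
  7 + 28/131 = 945/131
  2 + 131/945 = 2021/945
  6 + 945/2021 = 13071/2021

13071/2021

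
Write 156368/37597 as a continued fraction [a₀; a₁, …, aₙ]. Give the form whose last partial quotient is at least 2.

[4; 6, 3, 2, 14, 19, 1, 2]

156368 = 4×37597 + 5980
37597 = 6×5980 + 1717
5980 = 3×1717 + 829
1717 = 2×829 + 59
829 = 14×59 + 3
59 = 19×3 + 2
3 = 1×2 + 1
2 = 2×1 + 0  (stop)
So 156368/37597 = [4; 6, 3, 2, 14, 19, 1, 2].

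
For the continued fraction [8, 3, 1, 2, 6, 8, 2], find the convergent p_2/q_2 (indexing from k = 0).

33/4

Using pₖ = aₖpₖ₋₁ + pₖ₋₂, qₖ = aₖqₖ₋₁ + qₖ₋₂ (with p₋₁=1, p₋₂=0, q₋₁=0, q₋₂=1):
  k=0: a=8, p=8, q=1
  k=1: a=3, p=25, q=3
  k=2: a=1, p=33, q=4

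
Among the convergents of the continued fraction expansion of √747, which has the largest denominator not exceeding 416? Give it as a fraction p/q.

4455/163

√747 = [27; 3, 54, …] (period length 2).
Convergents:
  p_0/q_0 = 27/1
  p_1/q_1 = 82/3
  p_2/q_2 = 4455/163
  p_3/q_3 = 13447/492
q_2 = 163 ≤ 416 < 492 = q_3, so the answer is 4455/163.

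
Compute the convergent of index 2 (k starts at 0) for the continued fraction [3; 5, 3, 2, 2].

51/16

Using pₖ = aₖpₖ₋₁ + pₖ₋₂, qₖ = aₖqₖ₋₁ + qₖ₋₂ (with p₋₁=1, p₋₂=0, q₋₁=0, q₋₂=1):
  k=0: a=3, p=3, q=1
  k=1: a=5, p=16, q=5
  k=2: a=3, p=51, q=16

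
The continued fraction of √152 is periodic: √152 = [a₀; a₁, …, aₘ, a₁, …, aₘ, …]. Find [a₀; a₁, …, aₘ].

[12; 3, 24]

a₀ = ⌊√152⌋ = 12.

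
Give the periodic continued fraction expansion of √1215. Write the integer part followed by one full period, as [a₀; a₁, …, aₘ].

[34; 1, 5, 1, 68]

a₀ = ⌊√1215⌋ = 34.
With m₀=0, d₀=1 and mₖ₊₁ = dₖaₖ − mₖ, dₖ₊₁ = (n − mₖ₊₁²)/dₖ, aₖ₊₁ = ⌊(a₀+mₖ₊₁)/dₖ₊₁⌋:
  k=1: m=34, d=59, a=1
  k=2: m=25, d=10, a=5
  k=3: m=25, d=59, a=1
  k=4: m=34, d=1, a=68
d=1 and a=2a₀=68 at k=4, so the next step gives (m, d) = (34, 59) again — its k=1 value — and the period has length 4.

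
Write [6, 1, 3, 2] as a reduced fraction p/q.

61/9

Fold from the inside: start with 2/1.
  3 + 1/2 = 7/2
  1 + 2/7 = 9/7
  6 + 7/9 = 61/9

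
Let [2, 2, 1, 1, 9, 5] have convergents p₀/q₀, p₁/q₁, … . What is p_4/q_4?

115/48

Using pₖ = aₖpₖ₋₁ + pₖ₋₂, qₖ = aₖqₖ₋₁ + qₖ₋₂ (with p₋₁=1, p₋₂=0, q₋₁=0, q₋₂=1):
  k=0: a=2, p=2, q=1
  k=1: a=2, p=5, q=2
  k=2: a=1, p=7, q=3
  k=3: a=1, p=12, q=5
  k=4: a=9, p=115, q=48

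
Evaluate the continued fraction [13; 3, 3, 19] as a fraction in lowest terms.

2567/193

Fold from the inside: start with 19/1.
  3 + 1/19 = 58/19
  3 + 19/58 = 193/58
  13 + 58/193 = 2567/193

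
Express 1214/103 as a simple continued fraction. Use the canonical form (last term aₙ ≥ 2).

[11; 1, 3, 1, 2, 7]

1214 = 11*103 + 81
103 = 1*81 + 22
81 = 3*22 + 15
22 = 1*15 + 7
15 = 2*7 + 1
7 = 7*1 + 0  (stop)
So 1214/103 = [11; 1, 3, 1, 2, 7].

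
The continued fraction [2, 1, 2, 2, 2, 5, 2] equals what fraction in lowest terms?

544/201

Fold from the inside: start with 2/1.
  5 + 1/2 = 11/2
  2 + 2/11 = 24/11
  2 + 11/24 = 59/24
  2 + 24/59 = 142/59
  1 + 59/142 = 201/142
  2 + 142/201 = 544/201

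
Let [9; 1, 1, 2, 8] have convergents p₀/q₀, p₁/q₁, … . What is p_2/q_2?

Using pₖ = aₖpₖ₋₁ + pₖ₋₂, qₖ = aₖqₖ₋₁ + qₖ₋₂ (with p₋₁=1, p₋₂=0, q₋₁=0, q₋₂=1):
  k=0: a=9, p=9, q=1
  k=1: a=1, p=10, q=1
  k=2: a=1, p=19, q=2

19/2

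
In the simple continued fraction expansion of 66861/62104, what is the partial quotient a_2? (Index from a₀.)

18

66861 = 1·62104 + 4757   →  a_0 = 1
62104 = 13·4757 + 263   →  a_1 = 13
4757 = 18·263 + 23   →  a_2 = 18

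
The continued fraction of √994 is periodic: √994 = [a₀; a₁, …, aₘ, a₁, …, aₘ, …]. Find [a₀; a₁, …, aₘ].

a₀ = ⌊√994⌋ = 31.
With m₀=0, d₀=1 and mₖ₊₁ = dₖaₖ − mₖ, dₖ₊₁ = (n − mₖ₊₁²)/dₖ, aₖ₊₁ = ⌊(a₀+mₖ₊₁)/dₖ₊₁⌋:
  k=1: m=31, d=33, a=1
  k=2: m=2, d=30, a=1
  k=3: m=28, d=7, a=8
  k=4: m=28, d=30, a=1
  k=5: m=2, d=33, a=1
  k=6: m=31, d=1, a=62
d=1 and a=2a₀=62 at k=6, so the next step gives (m, d) = (31, 33) again — its k=1 value — and the period has length 6.

[31; 1, 1, 8, 1, 1, 62]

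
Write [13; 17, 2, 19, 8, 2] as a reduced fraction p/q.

152299/11664

Using pₖ = aₖpₖ₋₁ + pₖ₋₂ and qₖ = aₖqₖ₋₁ + qₖ₋₂:
  k=0: a=13, p=13, q=1
  k=1: a=17, p=222, q=17
  k=2: a=2, p=457, q=35
  k=3: a=19, p=8905, q=682
  k=4: a=8, p=71697, q=5491
  k=5: a=2, p=152299, q=11664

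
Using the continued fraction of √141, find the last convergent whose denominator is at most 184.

2173/183

√141 = [11; 1, 6, 1, 22, …] (period length 4).
Convergents:
  p_0/q_0 = 11/1
  p_1/q_1 = 12/1
  p_2/q_2 = 83/7
  p_3/q_3 = 95/8
  p_4/q_4 = 2173/183
  p_5/q_5 = 2268/191
q_4 = 183 ≤ 184 < 191 = q_5, so the answer is 2173/183.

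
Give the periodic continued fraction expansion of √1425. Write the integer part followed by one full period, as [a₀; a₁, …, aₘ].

a₀ = ⌊√1425⌋ = 37.
With m₀=0, d₀=1 and mₖ₊₁ = dₖaₖ − mₖ, dₖ₊₁ = (n − mₖ₊₁²)/dₖ, aₖ₊₁ = ⌊(a₀+mₖ₊₁)/dₖ₊₁⌋:
  k=1: m=37, d=56, a=1
  k=2: m=19, d=19, a=2
  k=3: m=19, d=56, a=1
  k=4: m=37, d=1, a=74
d=1 and a=2a₀=74 at k=4, so the next step gives (m, d) = (37, 56) again — its k=1 value — and the period has length 4.

[37; 1, 2, 1, 74]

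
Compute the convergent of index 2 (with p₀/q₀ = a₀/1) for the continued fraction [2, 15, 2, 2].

64/31

Using pₖ = aₖpₖ₋₁ + pₖ₋₂, qₖ = aₖqₖ₋₁ + qₖ₋₂ (with p₋₁=1, p₋₂=0, q₋₁=0, q₋₂=1):
  k=0: a=2, p=2, q=1
  k=1: a=15, p=31, q=15
  k=2: a=2, p=64, q=31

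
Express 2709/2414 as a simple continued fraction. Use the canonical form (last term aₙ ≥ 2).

[1; 8, 5, 2, 6, 4]

2709 = 1*2414 + 295
2414 = 8*295 + 54
295 = 5*54 + 25
54 = 2*25 + 4
25 = 6*4 + 1
4 = 4*1 + 0  (stop)
So 2709/2414 = [1; 8, 5, 2, 6, 4].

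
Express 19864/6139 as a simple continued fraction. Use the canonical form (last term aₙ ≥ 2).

19864 = 3*6139 + 1447
6139 = 4*1447 + 351
1447 = 4*351 + 43
351 = 8*43 + 7
43 = 6*7 + 1
7 = 7*1 + 0  (stop)
So 19864/6139 = [3; 4, 4, 8, 6, 7].

[3; 4, 4, 8, 6, 7]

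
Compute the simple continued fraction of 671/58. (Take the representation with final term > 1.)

[11; 1, 1, 3, 8]

671 = 11*58 + 33
58 = 1*33 + 25
33 = 1*25 + 8
25 = 3*8 + 1
8 = 8*1 + 0  (stop)
So 671/58 = [11; 1, 1, 3, 8].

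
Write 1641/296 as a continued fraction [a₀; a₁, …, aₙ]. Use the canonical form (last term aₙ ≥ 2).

[5; 1, 1, 5, 5, 5]

1641 = 5×296 + 161
296 = 1×161 + 135
161 = 1×135 + 26
135 = 5×26 + 5
26 = 5×5 + 1
5 = 5×1 + 0  (stop)
So 1641/296 = [5; 1, 1, 5, 5, 5].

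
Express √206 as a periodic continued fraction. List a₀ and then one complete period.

[14; 2, 1, 5, 14, 5, 1, 2, 28]

a₀ = ⌊√206⌋ = 14.
With m₀=0, d₀=1 and mₖ₊₁ = dₖaₖ − mₖ, dₖ₊₁ = (n − mₖ₊₁²)/dₖ, aₖ₊₁ = ⌊(a₀+mₖ₊₁)/dₖ₊₁⌋:
  k=1: m=14, d=10, a=2
  k=2: m=6, d=17, a=1
  k=3: m=11, d=5, a=5
  k=4: m=14, d=2, a=14
  k=5: m=14, d=5, a=5
  k=6: m=11, d=17, a=1
  k=7: m=6, d=10, a=2
  k=8: m=14, d=1, a=28
d=1 and a=2a₀=28 at k=8, so the next step gives (m, d) = (14, 10) again — its k=1 value — and the period has length 8.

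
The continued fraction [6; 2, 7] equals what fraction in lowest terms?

Fold from the inside: start with 7/1.
  2 + 1/7 = 15/7
  6 + 7/15 = 97/15

97/15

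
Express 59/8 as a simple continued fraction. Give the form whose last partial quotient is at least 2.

59 = 7×8 + 3
8 = 2×3 + 2
3 = 1×2 + 1
2 = 2×1 + 0  (stop)
So 59/8 = [7; 2, 1, 2].

[7; 2, 1, 2]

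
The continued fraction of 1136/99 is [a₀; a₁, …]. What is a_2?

9

1136 = 11·99 + 47   →  a_0 = 11
99 = 2·47 + 5   →  a_1 = 2
47 = 9·5 + 2   →  a_2 = 9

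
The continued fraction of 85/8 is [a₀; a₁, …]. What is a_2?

1

85 = 10·8 + 5   →  a_0 = 10
8 = 1·5 + 3   →  a_1 = 1
5 = 1·3 + 2   →  a_2 = 1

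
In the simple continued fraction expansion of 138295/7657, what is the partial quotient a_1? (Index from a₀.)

138295 = 18·7657 + 469   →  a_0 = 18
7657 = 16·469 + 153   →  a_1 = 16

16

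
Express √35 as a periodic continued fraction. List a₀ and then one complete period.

a₀ = ⌊√35⌋ = 5.
With m₀=0, d₀=1 and mₖ₊₁ = dₖaₖ − mₖ, dₖ₊₁ = (n − mₖ₊₁²)/dₖ, aₖ₊₁ = ⌊(a₀+mₖ₊₁)/dₖ₊₁⌋:
  k=1: m=5, d=10, a=1
  k=2: m=5, d=1, a=10
d=1 and a=2a₀=10 at k=2, so the next step gives (m, d) = (5, 10) again — its k=1 value — and the period has length 2.

[5; 1, 10]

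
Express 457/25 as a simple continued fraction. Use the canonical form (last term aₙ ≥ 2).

[18; 3, 1, 1, 3]

457 = 18×25 + 7
25 = 3×7 + 4
7 = 1×4 + 3
4 = 1×3 + 1
3 = 3×1 + 0  (stop)
So 457/25 = [18; 3, 1, 1, 3].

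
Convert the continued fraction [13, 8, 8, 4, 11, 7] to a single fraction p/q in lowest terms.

280297/21359

Using pₖ = aₖpₖ₋₁ + pₖ₋₂ and qₖ = aₖqₖ₋₁ + qₖ₋₂:
  k=0: a=13, p=13, q=1
  k=1: a=8, p=105, q=8
  k=2: a=8, p=853, q=65
  k=3: a=4, p=3517, q=268
  k=4: a=11, p=39540, q=3013
  k=5: a=7, p=280297, q=21359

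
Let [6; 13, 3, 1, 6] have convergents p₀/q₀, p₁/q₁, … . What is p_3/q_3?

322/53

Using pₖ = aₖpₖ₋₁ + pₖ₋₂, qₖ = aₖqₖ₋₁ + qₖ₋₂ (with p₋₁=1, p₋₂=0, q₋₁=0, q₋₂=1):
  k=0: a=6, p=6, q=1
  k=1: a=13, p=79, q=13
  k=2: a=3, p=243, q=40
  k=3: a=1, p=322, q=53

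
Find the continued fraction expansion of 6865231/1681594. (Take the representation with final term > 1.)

6865231 = 4×1681594 + 138855
1681594 = 12×138855 + 15334
138855 = 9×15334 + 849
15334 = 18×849 + 52
849 = 16×52 + 17
52 = 3×17 + 1
17 = 17×1 + 0  (stop)
So 6865231/1681594 = [4; 12, 9, 18, 16, 3, 17].

[4; 12, 9, 18, 16, 3, 17]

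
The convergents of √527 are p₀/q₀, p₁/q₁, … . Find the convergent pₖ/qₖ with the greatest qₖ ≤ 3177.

24265/1057

√527 = [22; 1, 21, 1, 44, …] (period length 4).
Convergents:
  p_0/q_0 = 22/1
  p_1/q_1 = 23/1
  p_2/q_2 = 505/22
  p_3/q_3 = 528/23
  p_4/q_4 = 23737/1034
  p_5/q_5 = 24265/1057
  p_6/q_6 = 533302/23231
q_5 = 1057 ≤ 3177 < 23231 = q_6, so the answer is 24265/1057.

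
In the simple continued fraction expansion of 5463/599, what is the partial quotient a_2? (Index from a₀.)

3

5463 = 9·599 + 72   →  a_0 = 9
599 = 8·72 + 23   →  a_1 = 8
72 = 3·23 + 3   →  a_2 = 3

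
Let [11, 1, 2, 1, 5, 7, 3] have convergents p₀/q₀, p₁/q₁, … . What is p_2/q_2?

35/3

Using pₖ = aₖpₖ₋₁ + pₖ₋₂, qₖ = aₖqₖ₋₁ + qₖ₋₂ (with p₋₁=1, p₋₂=0, q₋₁=0, q₋₂=1):
  k=0: a=11, p=11, q=1
  k=1: a=1, p=12, q=1
  k=2: a=2, p=35, q=3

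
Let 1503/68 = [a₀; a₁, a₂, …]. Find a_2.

1

1503 = 22·68 + 7   →  a_0 = 22
68 = 9·7 + 5   →  a_1 = 9
7 = 1·5 + 2   →  a_2 = 1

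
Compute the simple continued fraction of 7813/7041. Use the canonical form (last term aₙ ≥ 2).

7813 = 1*7041 + 772
7041 = 9*772 + 93
772 = 8*93 + 28
93 = 3*28 + 9
28 = 3*9 + 1
9 = 9*1 + 0  (stop)
So 7813/7041 = [1; 9, 8, 3, 3, 9].

[1; 9, 8, 3, 3, 9]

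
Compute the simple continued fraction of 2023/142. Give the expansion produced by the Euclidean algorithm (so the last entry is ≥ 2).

2023 = 14·142 + 35
142 = 4·35 + 2
35 = 17·2 + 1
2 = 2·1 + 0  (stop)
So 2023/142 = [14; 4, 17, 2].

[14; 4, 17, 2]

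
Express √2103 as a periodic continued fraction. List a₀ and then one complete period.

a₀ = ⌊√2103⌋ = 45.

[45; 1, 6, 15, 6, 1, 90]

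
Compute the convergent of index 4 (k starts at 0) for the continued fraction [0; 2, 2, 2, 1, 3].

7/17

Using pₖ = aₖpₖ₋₁ + pₖ₋₂, qₖ = aₖqₖ₋₁ + qₖ₋₂ (with p₋₁=1, p₋₂=0, q₋₁=0, q₋₂=1):
  k=0: a=0, p=0, q=1
  k=1: a=2, p=1, q=2
  k=2: a=2, p=2, q=5
  k=3: a=2, p=5, q=12
  k=4: a=1, p=7, q=17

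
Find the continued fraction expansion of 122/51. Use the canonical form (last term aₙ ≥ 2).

122 = 2*51 + 20
51 = 2*20 + 11
20 = 1*11 + 9
11 = 1*9 + 2
9 = 4*2 + 1
2 = 2*1 + 0  (stop)
So 122/51 = [2; 2, 1, 1, 4, 2].

[2; 2, 1, 1, 4, 2]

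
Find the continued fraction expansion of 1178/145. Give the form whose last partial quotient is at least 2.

1178 = 8×145 + 18
145 = 8×18 + 1
18 = 18×1 + 0  (stop)
So 1178/145 = [8; 8, 18].

[8; 8, 18]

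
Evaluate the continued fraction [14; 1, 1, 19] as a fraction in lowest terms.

Fold from the inside: start with 19/1.
  1 + 1/19 = 20/19
  1 + 19/20 = 39/20
  14 + 20/39 = 566/39

566/39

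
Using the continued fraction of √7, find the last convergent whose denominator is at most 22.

45/17

√7 = [2; 1, 1, 1, 4, …] (period length 4).
Convergents:
  p_0/q_0 = 2/1
  p_1/q_1 = 3/1
  p_2/q_2 = 5/2
  p_3/q_3 = 8/3
  p_4/q_4 = 37/14
  p_5/q_5 = 45/17
  p_6/q_6 = 82/31
q_5 = 17 ≤ 22 < 31 = q_6, so the answer is 45/17.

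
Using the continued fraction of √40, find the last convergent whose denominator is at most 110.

√40 = [6; 3, 12, …] (period length 2).
Convergents:
  p_0/q_0 = 6/1
  p_1/q_1 = 19/3
  p_2/q_2 = 234/37
  p_3/q_3 = 721/114
q_2 = 37 ≤ 110 < 114 = q_3, so the answer is 234/37.

234/37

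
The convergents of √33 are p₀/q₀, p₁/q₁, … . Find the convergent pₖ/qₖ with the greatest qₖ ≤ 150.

√33 = [5; 1, 2, 1, 10, …] (period length 4).
Convergents:
  p_0/q_0 = 5/1
  p_1/q_1 = 6/1
  p_2/q_2 = 17/3
  p_3/q_3 = 23/4
  p_4/q_4 = 247/43
  p_5/q_5 = 270/47
  p_6/q_6 = 787/137
  p_7/q_7 = 1057/184
q_6 = 137 ≤ 150 < 184 = q_7, so the answer is 787/137.

787/137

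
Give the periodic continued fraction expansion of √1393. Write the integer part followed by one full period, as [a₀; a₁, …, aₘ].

a₀ = ⌊√1393⌋ = 37.
With m₀=0, d₀=1 and mₖ₊₁ = dₖaₖ − mₖ, dₖ₊₁ = (n − mₖ₊₁²)/dₖ, aₖ₊₁ = ⌊(a₀+mₖ₊₁)/dₖ₊₁⌋:
  k=1: m=37, d=24, a=3
  k=2: m=35, d=7, a=10
  k=3: m=35, d=24, a=3
  k=4: m=37, d=1, a=74
d=1 and a=2a₀=74 at k=4, so the next step gives (m, d) = (37, 24) again — its k=1 value — and the period has length 4.

[37; 3, 10, 3, 74]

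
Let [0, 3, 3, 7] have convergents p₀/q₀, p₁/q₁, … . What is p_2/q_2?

3/10

Using pₖ = aₖpₖ₋₁ + pₖ₋₂, qₖ = aₖqₖ₋₁ + qₖ₋₂ (with p₋₁=1, p₋₂=0, q₋₁=0, q₋₂=1):
  k=0: a=0, p=0, q=1
  k=1: a=3, p=1, q=3
  k=2: a=3, p=3, q=10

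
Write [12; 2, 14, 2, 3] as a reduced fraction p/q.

Using pₖ = aₖpₖ₋₁ + pₖ₋₂ and qₖ = aₖqₖ₋₁ + qₖ₋₂:
  k=0: a=12, p=12, q=1
  k=1: a=2, p=25, q=2
  k=2: a=14, p=362, q=29
  k=3: a=2, p=749, q=60
  k=4: a=3, p=2609, q=209

2609/209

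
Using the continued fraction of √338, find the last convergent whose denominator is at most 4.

55/3

√338 = [18; 2, 1, 1, 2, 36, …] (period length 5).
Convergents:
  p_0/q_0 = 18/1
  p_1/q_1 = 37/2
  p_2/q_2 = 55/3
  p_3/q_3 = 92/5
q_2 = 3 ≤ 4 < 5 = q_3, so the answer is 55/3.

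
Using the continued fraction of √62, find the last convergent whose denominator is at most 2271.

√62 = [7; 1, 6, 1, 14, …] (period length 4).
Convergents:
  p_0/q_0 = 7/1
  p_1/q_1 = 8/1
  p_2/q_2 = 55/7
  p_3/q_3 = 63/8
  p_4/q_4 = 937/119
  p_5/q_5 = 1000/127
  p_6/q_6 = 6937/881
  p_7/q_7 = 7937/1008
  p_8/q_8 = 118055/14993
q_7 = 1008 ≤ 2271 < 14993 = q_8, so the answer is 7937/1008.

7937/1008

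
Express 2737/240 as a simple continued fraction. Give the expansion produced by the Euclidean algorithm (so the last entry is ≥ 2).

[11; 2, 2, 9, 5]

2737 = 11*240 + 97
240 = 2*97 + 46
97 = 2*46 + 5
46 = 9*5 + 1
5 = 5*1 + 0  (stop)
So 2737/240 = [11; 2, 2, 9, 5].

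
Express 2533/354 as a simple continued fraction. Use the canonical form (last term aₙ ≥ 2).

2533 = 7×354 + 55
354 = 6×55 + 24
55 = 2×24 + 7
24 = 3×7 + 3
7 = 2×3 + 1
3 = 3×1 + 0  (stop)
So 2533/354 = [7; 6, 2, 3, 2, 3].

[7; 6, 2, 3, 2, 3]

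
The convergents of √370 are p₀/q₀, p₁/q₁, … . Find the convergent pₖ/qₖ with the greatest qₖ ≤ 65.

√370 = [19; 4, 4, 38, …] (period length 3).
Convergents:
  p_0/q_0 = 19/1
  p_1/q_1 = 77/4
  p_2/q_2 = 327/17
  p_3/q_3 = 12503/650
q_2 = 17 ≤ 65 < 650 = q_3, so the answer is 327/17.

327/17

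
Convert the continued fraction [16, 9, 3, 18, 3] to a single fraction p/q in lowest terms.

Using pₖ = aₖpₖ₋₁ + pₖ₋₂ and qₖ = aₖqₖ₋₁ + qₖ₋₂:
  k=0: a=16, p=16, q=1
  k=1: a=9, p=145, q=9
  k=2: a=3, p=451, q=28
  k=3: a=18, p=8263, q=513
  k=4: a=3, p=25240, q=1567

25240/1567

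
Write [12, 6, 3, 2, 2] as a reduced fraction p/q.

Using pₖ = aₖpₖ₋₁ + pₖ₋₂ and qₖ = aₖqₖ₋₁ + qₖ₋₂:
  k=0: a=12, p=12, q=1
  k=1: a=6, p=73, q=6
  k=2: a=3, p=231, q=19
  k=3: a=2, p=535, q=44
  k=4: a=2, p=1301, q=107

1301/107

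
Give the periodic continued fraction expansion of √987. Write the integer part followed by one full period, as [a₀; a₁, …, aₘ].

[31; 2, 2, 2, 62]

a₀ = ⌊√987⌋ = 31.
With m₀=0, d₀=1 and mₖ₊₁ = dₖaₖ − mₖ, dₖ₊₁ = (n − mₖ₊₁²)/dₖ, aₖ₊₁ = ⌊(a₀+mₖ₊₁)/dₖ₊₁⌋:
  k=1: m=31, d=26, a=2
  k=2: m=21, d=21, a=2
  k=3: m=21, d=26, a=2
  k=4: m=31, d=1, a=62
d=1 and a=2a₀=62 at k=4, so the next step gives (m, d) = (31, 26) again — its k=1 value — and the period has length 4.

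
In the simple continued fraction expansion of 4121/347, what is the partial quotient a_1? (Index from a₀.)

4121 = 11·347 + 304   →  a_0 = 11
347 = 1·304 + 43   →  a_1 = 1

1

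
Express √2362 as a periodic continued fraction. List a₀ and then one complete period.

a₀ = ⌊√2362⌋ = 48.
With m₀=0, d₀=1 and mₖ₊₁ = dₖaₖ − mₖ, dₖ₊₁ = (n − mₖ₊₁²)/dₖ, aₖ₊₁ = ⌊(a₀+mₖ₊₁)/dₖ₊₁⌋:
  k=1: m=48, d=58, a=1
  k=2: m=10, d=39, a=1
  k=3: m=29, d=39, a=1
  k=4: m=10, d=58, a=1
  k=5: m=48, d=1, a=96
d=1 and a=2a₀=96 at k=5, so the next step gives (m, d) = (48, 58) again — its k=1 value — and the period has length 5.

[48; 1, 1, 1, 1, 96]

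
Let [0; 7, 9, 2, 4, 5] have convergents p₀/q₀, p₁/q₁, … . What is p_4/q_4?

85/604

Using pₖ = aₖpₖ₋₁ + pₖ₋₂, qₖ = aₖqₖ₋₁ + qₖ₋₂ (with p₋₁=1, p₋₂=0, q₋₁=0, q₋₂=1):
  k=0: a=0, p=0, q=1
  k=1: a=7, p=1, q=7
  k=2: a=9, p=9, q=64
  k=3: a=2, p=19, q=135
  k=4: a=4, p=85, q=604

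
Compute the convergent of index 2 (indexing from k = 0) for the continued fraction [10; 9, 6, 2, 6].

Using pₖ = aₖpₖ₋₁ + pₖ₋₂, qₖ = aₖqₖ₋₁ + qₖ₋₂ (with p₋₁=1, p₋₂=0, q₋₁=0, q₋₂=1):
  k=0: a=10, p=10, q=1
  k=1: a=9, p=91, q=9
  k=2: a=6, p=556, q=55

556/55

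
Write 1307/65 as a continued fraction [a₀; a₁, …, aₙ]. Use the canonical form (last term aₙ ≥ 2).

1307 = 20·65 + 7
65 = 9·7 + 2
7 = 3·2 + 1
2 = 2·1 + 0  (stop)
So 1307/65 = [20; 9, 3, 2].

[20; 9, 3, 2]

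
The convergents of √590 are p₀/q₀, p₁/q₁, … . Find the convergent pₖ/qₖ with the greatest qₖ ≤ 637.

√590 = [24; 3, 2, 4, 2, 3, 48, …] (period length 6).
Convergents:
  p_0/q_0 = 24/1
  p_1/q_1 = 73/3
  p_2/q_2 = 170/7
  p_3/q_3 = 753/31
  p_4/q_4 = 1676/69
  p_5/q_5 = 5781/238
  p_6/q_6 = 279164/11493
q_5 = 238 ≤ 637 < 11493 = q_6, so the answer is 5781/238.

5781/238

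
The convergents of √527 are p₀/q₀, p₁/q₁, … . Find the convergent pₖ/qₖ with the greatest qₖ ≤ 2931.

24265/1057

√527 = [22; 1, 21, 1, 44, …] (period length 4).
Convergents:
  p_0/q_0 = 22/1
  p_1/q_1 = 23/1
  p_2/q_2 = 505/22
  p_3/q_3 = 528/23
  p_4/q_4 = 23737/1034
  p_5/q_5 = 24265/1057
  p_6/q_6 = 533302/23231
q_5 = 1057 ≤ 2931 < 23231 = q_6, so the answer is 24265/1057.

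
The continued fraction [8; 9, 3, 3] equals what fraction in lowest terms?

754/93

Fold from the inside: start with 3/1.
  3 + 1/3 = 10/3
  9 + 3/10 = 93/10
  8 + 10/93 = 754/93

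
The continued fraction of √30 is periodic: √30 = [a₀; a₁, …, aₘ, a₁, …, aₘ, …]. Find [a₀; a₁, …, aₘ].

a₀ = ⌊√30⌋ = 5.
With m₀=0, d₀=1 and mₖ₊₁ = dₖaₖ − mₖ, dₖ₊₁ = (n − mₖ₊₁²)/dₖ, aₖ₊₁ = ⌊(a₀+mₖ₊₁)/dₖ₊₁⌋:
  k=1: m=5, d=5, a=2
  k=2: m=5, d=1, a=10
d=1 and a=2a₀=10 at k=2, so the next step gives (m, d) = (5, 5) again — its k=1 value — and the period has length 2.

[5; 2, 10]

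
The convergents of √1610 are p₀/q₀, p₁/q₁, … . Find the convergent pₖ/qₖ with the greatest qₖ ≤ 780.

25720/641

√1610 = [40; 8, 80, …] (period length 2).
Convergents:
  p_0/q_0 = 40/1
  p_1/q_1 = 321/8
  p_2/q_2 = 25720/641
  p_3/q_3 = 206081/5136
q_2 = 641 ≤ 780 < 5136 = q_3, so the answer is 25720/641.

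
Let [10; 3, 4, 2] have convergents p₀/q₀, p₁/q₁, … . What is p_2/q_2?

Using pₖ = aₖpₖ₋₁ + pₖ₋₂, qₖ = aₖqₖ₋₁ + qₖ₋₂ (with p₋₁=1, p₋₂=0, q₋₁=0, q₋₂=1):
  k=0: a=10, p=10, q=1
  k=1: a=3, p=31, q=3
  k=2: a=4, p=134, q=13

134/13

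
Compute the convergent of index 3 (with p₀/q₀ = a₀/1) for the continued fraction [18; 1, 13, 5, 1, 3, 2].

1344/71

Using pₖ = aₖpₖ₋₁ + pₖ₋₂, qₖ = aₖqₖ₋₁ + qₖ₋₂ (with p₋₁=1, p₋₂=0, q₋₁=0, q₋₂=1):
  k=0: a=18, p=18, q=1
  k=1: a=1, p=19, q=1
  k=2: a=13, p=265, q=14
  k=3: a=5, p=1344, q=71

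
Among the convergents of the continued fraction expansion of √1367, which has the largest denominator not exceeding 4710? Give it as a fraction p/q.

101195/2737

√1367 = [36; 1, 35, 1, 72, …] (period length 4).
Convergents:
  p_0/q_0 = 36/1
  p_1/q_1 = 37/1
  p_2/q_2 = 1331/36
  p_3/q_3 = 1368/37
  p_4/q_4 = 99827/2700
  p_5/q_5 = 101195/2737
  p_6/q_6 = 3641652/98495
q_5 = 2737 ≤ 4710 < 98495 = q_6, so the answer is 101195/2737.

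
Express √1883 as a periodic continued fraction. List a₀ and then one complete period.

[43; 2, 1, 1, 5, 1, 1, 2, 86]

a₀ = ⌊√1883⌋ = 43.
With m₀=0, d₀=1 and mₖ₊₁ = dₖaₖ − mₖ, dₖ₊₁ = (n − mₖ₊₁²)/dₖ, aₖ₊₁ = ⌊(a₀+mₖ₊₁)/dₖ₊₁⌋:
  k=1: m=43, d=34, a=2
  k=2: m=25, d=37, a=1
  k=3: m=12, d=47, a=1
  k=4: m=35, d=14, a=5
  k=5: m=35, d=47, a=1
  k=6: m=12, d=37, a=1
  k=7: m=25, d=34, a=2
  k=8: m=43, d=1, a=86
d=1 and a=2a₀=86 at k=8, so the next step gives (m, d) = (43, 34) again — its k=1 value — and the period has length 8.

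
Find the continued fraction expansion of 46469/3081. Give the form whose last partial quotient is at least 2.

[15; 12, 7, 1, 2, 3, 3]

46469 = 15×3081 + 254
3081 = 12×254 + 33
254 = 7×33 + 23
33 = 1×23 + 10
23 = 2×10 + 3
10 = 3×3 + 1
3 = 3×1 + 0  (stop)
So 46469/3081 = [15; 12, 7, 1, 2, 3, 3].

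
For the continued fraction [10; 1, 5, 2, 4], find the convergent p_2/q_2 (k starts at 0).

65/6

Using pₖ = aₖpₖ₋₁ + pₖ₋₂, qₖ = aₖqₖ₋₁ + qₖ₋₂ (with p₋₁=1, p₋₂=0, q₋₁=0, q₋₂=1):
  k=0: a=10, p=10, q=1
  k=1: a=1, p=11, q=1
  k=2: a=5, p=65, q=6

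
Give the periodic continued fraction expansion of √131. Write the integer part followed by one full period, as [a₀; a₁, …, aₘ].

[11; 2, 4, 11, 4, 2, 22]

a₀ = ⌊√131⌋ = 11.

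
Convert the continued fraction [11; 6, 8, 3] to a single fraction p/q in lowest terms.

1708/153

Using pₖ = aₖpₖ₋₁ + pₖ₋₂ and qₖ = aₖqₖ₋₁ + qₖ₋₂:
  k=0: a=11, p=11, q=1
  k=1: a=6, p=67, q=6
  k=2: a=8, p=547, q=49
  k=3: a=3, p=1708, q=153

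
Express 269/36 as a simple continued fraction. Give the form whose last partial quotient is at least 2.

269 = 7×36 + 17
36 = 2×17 + 2
17 = 8×2 + 1
2 = 2×1 + 0  (stop)
So 269/36 = [7; 2, 8, 2].

[7; 2, 8, 2]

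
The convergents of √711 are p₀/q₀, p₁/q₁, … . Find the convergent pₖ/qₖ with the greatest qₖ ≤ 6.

√711 = [26; 1, 1, 1, 52, …] (period length 4).
Convergents:
  p_0/q_0 = 26/1
  p_1/q_1 = 27/1
  p_2/q_2 = 53/2
  p_3/q_3 = 80/3
  p_4/q_4 = 4213/158
q_3 = 3 ≤ 6 < 158 = q_4, so the answer is 80/3.

80/3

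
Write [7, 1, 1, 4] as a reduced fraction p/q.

Using pₖ = aₖpₖ₋₁ + pₖ₋₂ and qₖ = aₖqₖ₋₁ + qₖ₋₂:
  k=0: a=7, p=7, q=1
  k=1: a=1, p=8, q=1
  k=2: a=1, p=15, q=2
  k=3: a=4, p=68, q=9

68/9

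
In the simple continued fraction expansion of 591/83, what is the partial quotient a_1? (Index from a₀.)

591 = 7·83 + 10   →  a_0 = 7
83 = 8·10 + 3   →  a_1 = 8

8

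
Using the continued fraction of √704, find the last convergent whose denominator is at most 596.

√704 = [26; 1, 1, 7, 13, 7, 1, 1, 52, …] (period length 8).
Convergents:
  p_0/q_0 = 26/1
  p_1/q_1 = 27/1
  p_2/q_2 = 53/2
  p_3/q_3 = 398/15
  p_4/q_4 = 5227/197
  p_5/q_5 = 36987/1394
q_4 = 197 ≤ 596 < 1394 = q_5, so the answer is 5227/197.

5227/197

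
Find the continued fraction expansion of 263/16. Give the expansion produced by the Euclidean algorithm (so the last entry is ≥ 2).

[16; 2, 3, 2]

263 = 16·16 + 7
16 = 2·7 + 2
7 = 3·2 + 1
2 = 2·1 + 0  (stop)
So 263/16 = [16; 2, 3, 2].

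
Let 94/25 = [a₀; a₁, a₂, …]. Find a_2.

3

94 = 3·25 + 19   →  a_0 = 3
25 = 1·19 + 6   →  a_1 = 1
19 = 3·6 + 1   →  a_2 = 3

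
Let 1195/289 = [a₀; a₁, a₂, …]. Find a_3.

2

1195 = 4·289 + 39   →  a_0 = 4
289 = 7·39 + 16   →  a_1 = 7
39 = 2·16 + 7   →  a_2 = 2
16 = 2·7 + 2   →  a_3 = 2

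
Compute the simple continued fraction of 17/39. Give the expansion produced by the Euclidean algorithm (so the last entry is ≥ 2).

[0; 2, 3, 2, 2]

17 = 0*39 + 17
39 = 2*17 + 5
17 = 3*5 + 2
5 = 2*2 + 1
2 = 2*1 + 0  (stop)
So 17/39 = [0; 2, 3, 2, 2].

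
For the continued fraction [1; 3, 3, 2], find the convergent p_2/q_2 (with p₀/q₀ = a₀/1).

13/10

Using pₖ = aₖpₖ₋₁ + pₖ₋₂, qₖ = aₖqₖ₋₁ + qₖ₋₂ (with p₋₁=1, p₋₂=0, q₋₁=0, q₋₂=1):
  k=0: a=1, p=1, q=1
  k=1: a=3, p=4, q=3
  k=2: a=3, p=13, q=10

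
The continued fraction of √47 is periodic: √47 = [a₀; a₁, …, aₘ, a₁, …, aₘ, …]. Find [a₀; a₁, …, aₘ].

a₀ = ⌊√47⌋ = 6.
With m₀=0, d₀=1 and mₖ₊₁ = dₖaₖ − mₖ, dₖ₊₁ = (n − mₖ₊₁²)/dₖ, aₖ₊₁ = ⌊(a₀+mₖ₊₁)/dₖ₊₁⌋:
  k=1: m=6, d=11, a=1
  k=2: m=5, d=2, a=5
  k=3: m=5, d=11, a=1
  k=4: m=6, d=1, a=12
d=1 and a=2a₀=12 at k=4, so the next step gives (m, d) = (6, 11) again — its k=1 value — and the period has length 4.

[6; 1, 5, 1, 12]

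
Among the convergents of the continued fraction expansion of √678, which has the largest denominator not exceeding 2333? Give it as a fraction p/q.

35230/1353

√678 = [26; 26, 52, …] (period length 2).
Convergents:
  p_0/q_0 = 26/1
  p_1/q_1 = 677/26
  p_2/q_2 = 35230/1353
  p_3/q_3 = 916657/35204
q_2 = 1353 ≤ 2333 < 35204 = q_3, so the answer is 35230/1353.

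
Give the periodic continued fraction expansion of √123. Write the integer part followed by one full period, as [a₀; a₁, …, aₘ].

a₀ = ⌊√123⌋ = 11.
With m₀=0, d₀=1 and mₖ₊₁ = dₖaₖ − mₖ, dₖ₊₁ = (n − mₖ₊₁²)/dₖ, aₖ₊₁ = ⌊(a₀+mₖ₊₁)/dₖ₊₁⌋:
  k=1: m=11, d=2, a=11
  k=2: m=11, d=1, a=22
d=1 and a=2a₀=22 at k=2, so the next step gives (m, d) = (11, 2) again — its k=1 value — and the period has length 2.

[11; 11, 22]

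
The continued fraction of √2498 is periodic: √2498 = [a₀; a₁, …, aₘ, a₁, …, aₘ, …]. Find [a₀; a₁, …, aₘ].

[49; 1, 48, 1, 98]

a₀ = ⌊√2498⌋ = 49.
With m₀=0, d₀=1 and mₖ₊₁ = dₖaₖ − mₖ, dₖ₊₁ = (n − mₖ₊₁²)/dₖ, aₖ₊₁ = ⌊(a₀+mₖ₊₁)/dₖ₊₁⌋:
  k=1: m=49, d=97, a=1
  k=2: m=48, d=2, a=48
  k=3: m=48, d=97, a=1
  k=4: m=49, d=1, a=98
d=1 and a=2a₀=98 at k=4, so the next step gives (m, d) = (49, 97) again — its k=1 value — and the period has length 4.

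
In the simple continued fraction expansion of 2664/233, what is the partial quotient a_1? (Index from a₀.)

2664 = 11·233 + 101   →  a_0 = 11
233 = 2·101 + 31   →  a_1 = 2

2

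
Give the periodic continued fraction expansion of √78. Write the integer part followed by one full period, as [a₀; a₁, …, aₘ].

a₀ = ⌊√78⌋ = 8.
With m₀=0, d₀=1 and mₖ₊₁ = dₖaₖ − mₖ, dₖ₊₁ = (n − mₖ₊₁²)/dₖ, aₖ₊₁ = ⌊(a₀+mₖ₊₁)/dₖ₊₁⌋:
  k=1: m=8, d=14, a=1
  k=2: m=6, d=3, a=4
  k=3: m=6, d=14, a=1
  k=4: m=8, d=1, a=16
d=1 and a=2a₀=16 at k=4, so the next step gives (m, d) = (8, 14) again — its k=1 value — and the period has length 4.

[8; 1, 4, 1, 16]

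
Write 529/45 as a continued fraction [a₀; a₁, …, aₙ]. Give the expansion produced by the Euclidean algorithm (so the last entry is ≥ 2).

529 = 11*45 + 34
45 = 1*34 + 11
34 = 3*11 + 1
11 = 11*1 + 0  (stop)
So 529/45 = [11; 1, 3, 11].

[11; 1, 3, 11]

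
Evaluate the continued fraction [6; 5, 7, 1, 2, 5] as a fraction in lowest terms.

3909/631

Fold from the inside: start with 5/1.
  2 + 1/5 = 11/5
  1 + 5/11 = 16/11
  7 + 11/16 = 123/16
  5 + 16/123 = 631/123
  6 + 123/631 = 3909/631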